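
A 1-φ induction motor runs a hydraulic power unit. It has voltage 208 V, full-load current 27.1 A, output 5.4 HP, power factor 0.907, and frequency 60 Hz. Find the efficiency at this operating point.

P_out = 5.4 × 746 = 4028 W
P_in = V·I·cosφ = 208 × 27.1 × 0.907 = 5113 W
η = P_out / P_in = 4028 / 5113 = 0.788 = 78.8%

78.8 %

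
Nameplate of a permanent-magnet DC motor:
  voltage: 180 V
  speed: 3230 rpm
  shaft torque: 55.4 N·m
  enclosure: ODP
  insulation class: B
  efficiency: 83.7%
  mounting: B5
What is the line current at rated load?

ω = 2π×3230/60 = 338.2 rad/s; P_out = τω = 55.4 × 338.2 = 18736 W
P_in = P_out / η = 18736 / 0.837 = 22385 W
I = P_in / V = 22385 / 180 = 124 A

124 A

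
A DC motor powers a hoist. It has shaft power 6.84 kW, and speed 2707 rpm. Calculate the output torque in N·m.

24.1 N·m

ω = 2π × 2707/60 = 283.5 rad/s
τ = P/ω = 6840/283.5 = 24.1 N·m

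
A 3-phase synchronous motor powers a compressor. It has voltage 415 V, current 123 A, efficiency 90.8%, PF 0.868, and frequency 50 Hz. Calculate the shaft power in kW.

69.7 kW

P_in = √3·V·I·cosφ = 1.732 × 415 × 123 × 0.868 = 76740 W
P_out = η·P_in = 0.908 × 76740 = 69680 W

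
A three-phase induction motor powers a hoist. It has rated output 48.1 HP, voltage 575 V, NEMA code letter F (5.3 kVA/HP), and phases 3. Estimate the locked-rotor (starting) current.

S_LR = 5.3 × 48.1 = 254.93 kVA
I_LR = S_LR/(√3·V_L) = 254930/(1.732×575) = 256 A

256 A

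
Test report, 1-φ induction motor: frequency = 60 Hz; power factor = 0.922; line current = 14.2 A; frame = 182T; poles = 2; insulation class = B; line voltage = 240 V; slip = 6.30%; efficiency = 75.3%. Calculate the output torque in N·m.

6.7 N·m

P_in = V·I·cosφ = 240 × 14.2 × 0.922 = 3142 W
P_out = η·P_in = 0.753 × 3142 = 2366 W
n_s = 120×60/2 = 3600 rpm; n = 3600×(1−0.063) = 3373 rpm
ω = 2π×3373/60 = 353.2 rad/s
τ = P_out/ω = 2366/353.2 = 6.7 N·m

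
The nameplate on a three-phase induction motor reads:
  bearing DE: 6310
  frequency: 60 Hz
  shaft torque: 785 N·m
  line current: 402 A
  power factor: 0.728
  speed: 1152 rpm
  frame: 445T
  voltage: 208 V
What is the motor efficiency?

89.8 %

ω = 2π × 1152/60 = 120.6 rad/s; P_out = τω = 785 × 120.6 = 94671 W
P_in = √3·V_L·I_L·cosφ = 1.732 × 208 × 402 × 0.728 = 105431 W
η = P_out / P_in = 94671 / 105431 = 0.898 = 89.8%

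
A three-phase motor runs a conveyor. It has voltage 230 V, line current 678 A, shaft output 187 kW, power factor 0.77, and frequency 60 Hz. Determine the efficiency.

89.9 %

P_out = 187 kW = 187000 W
P_in = √3·V_L·I_L·cosφ = 1.732 × 230 × 678 × 0.77 = 207968 W
η = P_out / P_in = 187000 / 207968 = 0.899 = 89.9%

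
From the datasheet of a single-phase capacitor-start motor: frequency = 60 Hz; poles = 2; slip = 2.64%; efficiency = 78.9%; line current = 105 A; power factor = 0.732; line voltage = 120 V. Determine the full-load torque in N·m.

19.8 N·m

P_in = V·I·cosφ = 120 × 105 × 0.732 = 9223 W
P_out = η·P_in = 0.789 × 9223 = 7277 W
n_s = 120×60/2 = 3600 rpm; n = 3600×(1−0.0264) = 3505 rpm
ω = 2π×3505/60 = 367 rad/s
τ = P_out/ω = 7277/367 = 19.8 N·m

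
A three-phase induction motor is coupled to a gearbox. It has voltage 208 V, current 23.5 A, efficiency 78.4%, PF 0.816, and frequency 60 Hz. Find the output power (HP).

P_in = √3·V·I·cosφ = 1.732 × 208 × 23.5 × 0.816 = 6908 W
P_out = η·P_in = 0.784 × 6908 = 5416 W
= 5416/746 = 7.26 HP

7.26 HP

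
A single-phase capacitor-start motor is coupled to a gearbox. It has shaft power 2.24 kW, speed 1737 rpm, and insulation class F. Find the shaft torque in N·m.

ω = 2π × 1737/60 = 181.9 rad/s
τ = P/ω = 2240/181.9 = 12.3 N·m

12.3 N·m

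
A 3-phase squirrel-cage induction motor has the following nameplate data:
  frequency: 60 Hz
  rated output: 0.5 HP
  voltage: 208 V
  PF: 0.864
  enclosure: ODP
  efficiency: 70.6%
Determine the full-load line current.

1.7 A

P_out = 0.5 × 746 = 373 W
P_in = P_out / η = 373 / 0.706 = 528 W
I_L = P_in / (√3·V_L·cosφ) = 528 / (1.732 × 208 × 0.864) = 1.7 A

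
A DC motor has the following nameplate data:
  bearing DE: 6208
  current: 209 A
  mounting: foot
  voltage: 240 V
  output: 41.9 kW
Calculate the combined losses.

8.26 kW

P_in = V·I = 240×209 = 50160 W
P_out = 41900 W
Losses = P_in − P_out = 50160 − 41900 = 8260 W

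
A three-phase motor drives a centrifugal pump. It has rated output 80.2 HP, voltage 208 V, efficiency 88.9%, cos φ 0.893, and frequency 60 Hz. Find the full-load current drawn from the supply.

P_out = 80.2 × 746 = 59829 W
P_in = P_out / η = 59829 / 0.889 = 67299 W
I_L = P_in / (√3·V_L·cosφ) = 67299 / (1.732 × 208 × 0.893) = 209 A

209 A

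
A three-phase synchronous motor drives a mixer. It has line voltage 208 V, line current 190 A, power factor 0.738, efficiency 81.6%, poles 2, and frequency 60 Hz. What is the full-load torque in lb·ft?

P_in = √3·V·I·cosφ = 1.732 × 208 × 190 × 0.738 = 50515 W
P_out = η·P_in = 0.816 × 50515 = 41220 W
n = n_s = 120×60/2 = 3600 rpm (synchronous)
ω = 2π×3600/60 = 377 rad/s
τ = P_out/ω = 41220/377 = 109.3 N·m
In lb·ft: 109.3/1.356 = 80.6 lb·ft

80.6 lb·ft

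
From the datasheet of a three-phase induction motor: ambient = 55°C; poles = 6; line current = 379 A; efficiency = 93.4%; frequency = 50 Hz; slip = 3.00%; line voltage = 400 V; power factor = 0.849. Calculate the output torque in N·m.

2050 N·m

P_in = √3·V·I·cosφ = 1.732 × 400 × 379 × 0.849 = 222923 W
P_out = η·P_in = 0.934 × 222923 = 208210 W
n_s = 120×50/6 = 1000 rpm; n = 1000×(1−0.03) = 970 rpm
ω = 2π×970/60 = 101.6 rad/s
τ = P_out/ω = 208210/101.6 = 2050 N·m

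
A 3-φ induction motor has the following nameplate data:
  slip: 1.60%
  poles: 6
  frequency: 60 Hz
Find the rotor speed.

1181 rpm

n_s = 120f/p = 120×60/6 = 1200 rpm
n = n_s(1 − s) = 1200 × (1 − 0.016) = 1181 rpm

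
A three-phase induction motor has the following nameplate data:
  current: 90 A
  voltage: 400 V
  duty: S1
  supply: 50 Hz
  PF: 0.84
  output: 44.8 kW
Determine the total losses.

P_in = √3·V·I·cosφ = 1.732×400×90×0.84 = 52376 W
P_out = 44800 W
Losses = P_in − P_out = 52376 − 44800 = 7576 W

7.58 kW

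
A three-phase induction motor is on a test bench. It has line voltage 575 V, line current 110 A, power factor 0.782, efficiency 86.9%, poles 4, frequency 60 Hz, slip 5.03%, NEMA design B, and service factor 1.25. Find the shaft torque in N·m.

416 N·m

P_in = √3·V·I·cosφ = 1.732 × 575 × 110 × 0.782 = 85667 W
P_out = η·P_in = 0.869 × 85667 = 74445 W
n_s = 120×60/4 = 1800 rpm; n = 1800×(1−0.0503) = 1709 rpm
ω = 2π×1709/60 = 179 rad/s
τ = P_out/ω = 74445/179 = 416 N·m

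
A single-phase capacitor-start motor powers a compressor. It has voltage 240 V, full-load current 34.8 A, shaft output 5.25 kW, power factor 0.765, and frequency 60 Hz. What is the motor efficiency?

P_out = 5.25 kW = 5250 W
P_in = V·I·cosφ = 240 × 34.8 × 0.765 = 6389 W
η = P_out / P_in = 5250 / 6389 = 0.822 = 82.2%

82.2 %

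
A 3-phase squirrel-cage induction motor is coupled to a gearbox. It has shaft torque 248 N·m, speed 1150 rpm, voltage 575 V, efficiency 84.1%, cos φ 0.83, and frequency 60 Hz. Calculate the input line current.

43 A

ω = 2π×1150/60 = 120.4 rad/s; P_out = τω = 248 × 120.4 = 29859 W
P_in = P_out / η = 29859 / 0.841 = 35504 W
I_L = P_in / (√3·V_L·cosφ) = 35504 / (1.732 × 575 × 0.83) = 43 A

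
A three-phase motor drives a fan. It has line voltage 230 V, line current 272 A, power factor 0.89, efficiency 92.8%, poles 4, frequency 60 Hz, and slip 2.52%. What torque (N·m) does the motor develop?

487 N·m

P_in = √3·V·I·cosφ = 1.732 × 230 × 272 × 0.89 = 96435 W
P_out = η·P_in = 0.928 × 96435 = 89492 W
n_s = 120×60/4 = 1800 rpm; n = 1800×(1−0.0252) = 1755 rpm
ω = 2π×1755/60 = 183.8 rad/s
τ = P_out/ω = 89492/183.8 = 487 N·m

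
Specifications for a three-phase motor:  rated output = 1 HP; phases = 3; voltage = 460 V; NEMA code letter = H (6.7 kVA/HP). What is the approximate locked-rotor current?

8.41 A

S_LR = 6.7 × 1 = 6.7 kVA
I_LR = S_LR/(√3·V_L) = 6700/(1.732×460) = 8.41 A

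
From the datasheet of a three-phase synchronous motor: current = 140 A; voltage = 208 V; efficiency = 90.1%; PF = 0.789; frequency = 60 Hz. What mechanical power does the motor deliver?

P_in = √3·V·I·cosφ = 1.732 × 208 × 140 × 0.789 = 39794 W
P_out = η·P_in = 0.901 × 39794 = 35854 W

35.9 kW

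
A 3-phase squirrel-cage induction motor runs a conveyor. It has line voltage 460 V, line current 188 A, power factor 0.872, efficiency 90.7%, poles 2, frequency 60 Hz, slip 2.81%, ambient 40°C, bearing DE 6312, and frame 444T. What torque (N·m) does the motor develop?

323 N·m

P_in = √3·V·I·cosφ = 1.732 × 460 × 188 × 0.872 = 130611 W
P_out = η·P_in = 0.907 × 130611 = 118464 W
n_s = 120×60/2 = 3600 rpm; n = 3600×(1−0.0281) = 3499 rpm
ω = 2π×3499/60 = 366.4 rad/s
τ = P_out/ω = 118464/366.4 = 323 N·m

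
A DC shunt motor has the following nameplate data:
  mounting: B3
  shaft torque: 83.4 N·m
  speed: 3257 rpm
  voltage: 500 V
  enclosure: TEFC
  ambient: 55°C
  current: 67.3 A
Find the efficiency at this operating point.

84.5 %

ω = 2π × 3257/60 = 341.1 rad/s; P_out = τω = 83.4 × 341.1 = 28448 W
P_in = V·I = 500 × 67.3 = 33650 W
η = P_out / P_in = 28448 / 33650 = 0.845 = 84.5%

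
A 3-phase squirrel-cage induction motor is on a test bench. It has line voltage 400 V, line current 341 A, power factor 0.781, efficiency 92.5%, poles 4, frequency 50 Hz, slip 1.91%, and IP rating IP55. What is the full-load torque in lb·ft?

817 lb·ft

P_in = √3·V·I·cosφ = 1.732 × 400 × 341 × 0.781 = 184507 W
P_out = η·P_in = 0.925 × 184507 = 170669 W
n_s = 120×50/4 = 1500 rpm; n = 1500×(1−0.0191) = 1471 rpm
ω = 2π×1471/60 = 154 rad/s
τ = P_out/ω = 170669/154 = 1108 N·m
In lb·ft: 1108/1.356 = 817 lb·ft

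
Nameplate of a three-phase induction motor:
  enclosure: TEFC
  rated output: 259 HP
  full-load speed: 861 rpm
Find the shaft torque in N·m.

2140 N·m

P_out = 259 × 746 = 193214 W
ω = 2π × 861/60 = 90.16 rad/s
τ = P_out/ω = 193214/90.16 = 2140 N·m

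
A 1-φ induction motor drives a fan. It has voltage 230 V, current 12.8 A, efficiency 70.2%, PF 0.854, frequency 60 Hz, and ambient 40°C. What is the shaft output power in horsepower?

P_in = V·I·cosφ = 230 × 12.8 × 0.854 = 2514 W
P_out = η·P_in = 0.702 × 2514 = 1765 W
= 1765/746 = 2.37 HP

2.37 HP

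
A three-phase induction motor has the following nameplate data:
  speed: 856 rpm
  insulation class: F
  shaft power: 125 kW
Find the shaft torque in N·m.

1390 N·m

ω = 2π × 856/60 = 89.64 rad/s
τ = P/ω = 125000/89.64 = 1390 N·m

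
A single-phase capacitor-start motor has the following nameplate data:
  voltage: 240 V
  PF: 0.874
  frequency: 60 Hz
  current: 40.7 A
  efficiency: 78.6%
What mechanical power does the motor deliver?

P_in = V·I·cosφ = 240 × 40.7 × 0.874 = 8537 W
P_out = η·P_in = 0.786 × 8537 = 6710 W

6.71 kW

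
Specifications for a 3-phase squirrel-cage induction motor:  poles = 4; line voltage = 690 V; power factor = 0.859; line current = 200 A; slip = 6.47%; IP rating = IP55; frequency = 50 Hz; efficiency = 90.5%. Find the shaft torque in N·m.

P_in = √3·V·I·cosφ = 1.732 × 690 × 200 × 0.859 = 205315 W
P_out = η·P_in = 0.905 × 205315 = 185810 W
n_s = 120×50/4 = 1500 rpm; n = 1500×(1−0.0647) = 1403 rpm
ω = 2π×1403/60 = 146.9 rad/s
τ = P_out/ω = 185810/146.9 = 1260 N·m

1260 N·m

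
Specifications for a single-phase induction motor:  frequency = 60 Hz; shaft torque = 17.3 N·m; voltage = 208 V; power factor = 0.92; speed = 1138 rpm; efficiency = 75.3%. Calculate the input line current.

ω = 2π×1138/60 = 119.2 rad/s; P_out = τω = 17.3 × 119.2 = 2062 W
P_in = P_out / η = 2062 / 0.753 = 2738 W
I = P_in / (V·cosφ) = 2738 / (208 × 0.92) = 14.3 A

14.3 A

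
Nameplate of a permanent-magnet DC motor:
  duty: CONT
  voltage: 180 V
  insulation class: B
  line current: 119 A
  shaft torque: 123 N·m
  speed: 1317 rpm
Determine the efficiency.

ω = 2π × 1317/60 = 137.9 rad/s; P_out = τω = 123 × 137.9 = 16962 W
P_in = V·I = 180 × 119 = 21420 W
η = P_out / P_in = 16962 / 21420 = 0.792 = 79.2%

79.2 %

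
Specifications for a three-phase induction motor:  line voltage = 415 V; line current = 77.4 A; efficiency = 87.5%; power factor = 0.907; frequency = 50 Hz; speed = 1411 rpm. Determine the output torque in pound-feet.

P_in = √3·V·I·cosφ = 1.732 × 415 × 77.4 × 0.907 = 50460 W
P_out = η·P_in = 0.875 × 50460 = 44153 W
n = 1411 rpm
ω = 2π×1411/60 = 147.8 rad/s
τ = P_out/ω = 44153/147.8 = 298.7 N·m
In lb·ft: 298.7/1.356 = 220 lb·ft

220 lb·ft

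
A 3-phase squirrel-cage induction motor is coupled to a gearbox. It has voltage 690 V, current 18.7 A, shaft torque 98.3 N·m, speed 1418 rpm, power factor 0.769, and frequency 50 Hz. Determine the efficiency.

ω = 2π × 1418/60 = 148.5 rad/s; P_out = τω = 98.3 × 148.5 = 14598 W
P_in = √3·V_L·I_L·cosφ = 1.732 × 690 × 18.7 × 0.769 = 17186 W
η = P_out / P_in = 14598 / 17186 = 0.849 = 84.9%

84.9 %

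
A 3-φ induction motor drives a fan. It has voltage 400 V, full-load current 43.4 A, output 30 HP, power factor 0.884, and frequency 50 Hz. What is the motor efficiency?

P_out = 30 × 746 = 22380 W
P_in = √3·V_L·I_L·cosφ = 1.732 × 400 × 43.4 × 0.884 = 26580 W
η = P_out / P_in = 22380 / 26580 = 0.842 = 84.2%

84.2 %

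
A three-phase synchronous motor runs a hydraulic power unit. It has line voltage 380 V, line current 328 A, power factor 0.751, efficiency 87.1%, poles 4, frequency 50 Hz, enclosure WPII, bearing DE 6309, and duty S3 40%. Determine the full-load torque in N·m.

P_in = √3·V·I·cosφ = 1.732 × 380 × 328 × 0.751 = 162123 W
P_out = η·P_in = 0.871 × 162123 = 141209 W
n = n_s = 120×50/4 = 1500 rpm (synchronous)
ω = 2π×1500/60 = 157.1 rad/s
τ = P_out/ω = 141209/157.1 = 899 N·m

899 N·m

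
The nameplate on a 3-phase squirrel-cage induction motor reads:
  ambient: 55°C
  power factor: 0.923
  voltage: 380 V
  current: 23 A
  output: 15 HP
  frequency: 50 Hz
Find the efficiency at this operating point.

80.1 %

P_out = 15 × 746 = 11190 W
P_in = √3·V_L·I_L·cosφ = 1.732 × 380 × 23 × 0.923 = 13972 W
η = P_out / P_in = 11190 / 13972 = 0.801 = 80.1%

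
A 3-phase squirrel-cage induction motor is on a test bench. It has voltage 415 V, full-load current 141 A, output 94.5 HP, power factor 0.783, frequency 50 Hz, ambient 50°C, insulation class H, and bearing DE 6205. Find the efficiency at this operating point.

P_out = 94.5 × 746 = 70497 W
P_in = √3·V_L·I_L·cosφ = 1.732 × 415 × 141 × 0.783 = 79355 W
η = P_out / P_in = 70497 / 79355 = 0.888 = 88.8%

88.8 %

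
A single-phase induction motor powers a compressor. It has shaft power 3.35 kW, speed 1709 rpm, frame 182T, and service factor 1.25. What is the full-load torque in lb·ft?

13.8 lb·ft

ω = 2π × 1709/60 = 179 rad/s
τ = P/ω = 3350/179 = 18.72 N·m
In lb·ft: 18.72/1.356 = 13.8 lb·ft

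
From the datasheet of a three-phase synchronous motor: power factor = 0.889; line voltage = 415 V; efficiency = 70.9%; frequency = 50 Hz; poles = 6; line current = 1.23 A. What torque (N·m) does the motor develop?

5.32 N·m

P_in = √3·V·I·cosφ = 1.732 × 415 × 1.23 × 0.889 = 786 W
P_out = η·P_in = 0.709 × 786 = 557 W
n = n_s = 120×50/6 = 1000 rpm (synchronous)
ω = 2π×1000/60 = 104.7 rad/s
τ = P_out/ω = 557/104.7 = 5.32 N·m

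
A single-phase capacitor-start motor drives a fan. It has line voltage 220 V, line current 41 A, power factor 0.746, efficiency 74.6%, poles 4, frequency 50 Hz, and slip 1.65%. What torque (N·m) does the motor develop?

32.5 N·m

P_in = V·I·cosφ = 220 × 41 × 0.746 = 6729 W
P_out = η·P_in = 0.746 × 6729 = 5020 W
n_s = 120×50/4 = 1500 rpm; n = 1500×(1−0.0165) = 1475 rpm
ω = 2π×1475/60 = 154.5 rad/s
τ = P_out/ω = 5020/154.5 = 32.5 N·m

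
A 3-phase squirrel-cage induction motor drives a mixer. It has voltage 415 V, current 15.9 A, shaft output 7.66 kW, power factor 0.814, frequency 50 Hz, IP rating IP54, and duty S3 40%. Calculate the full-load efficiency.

82.3 %

P_out = 7.66 kW = 7660 W
P_in = √3·V_L·I_L·cosφ = 1.732 × 415 × 15.9 × 0.814 = 9303 W
η = P_out / P_in = 7660 / 9303 = 0.823 = 82.3%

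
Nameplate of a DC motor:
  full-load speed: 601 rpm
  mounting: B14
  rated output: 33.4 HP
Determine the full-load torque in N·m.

P_out = 33.4 × 746 = 24916 W
ω = 2π × 601/60 = 62.94 rad/s
τ = P_out/ω = 24916/62.94 = 396 N·m

396 N·m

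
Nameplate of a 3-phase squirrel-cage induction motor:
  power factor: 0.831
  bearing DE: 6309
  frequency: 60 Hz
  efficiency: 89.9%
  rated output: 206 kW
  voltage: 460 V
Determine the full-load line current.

346 A

P_out = 206 kW = 206000 W
P_in = P_out / η = 206000 / 0.899 = 229143 W
I_L = P_in / (√3·V_L·cosφ) = 229143 / (1.732 × 460 × 0.831) = 346 A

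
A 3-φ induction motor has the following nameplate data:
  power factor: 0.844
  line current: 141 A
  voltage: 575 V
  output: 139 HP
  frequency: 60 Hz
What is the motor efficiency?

P_out = 139 × 746 = 103694 W
P_in = √3·V_L·I_L·cosφ = 1.732 × 575 × 141 × 0.844 = 118516 W
η = P_out / P_in = 103694 / 118516 = 0.875 = 87.5%

87.5 %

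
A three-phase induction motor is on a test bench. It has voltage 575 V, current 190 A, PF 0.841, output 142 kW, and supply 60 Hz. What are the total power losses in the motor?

P_in = √3·V·I·cosφ = 1.732×575×190×0.841 = 159135 W
P_out = 142000 W
Losses = P_in − P_out = 159135 − 142000 = 17135 W

17100 W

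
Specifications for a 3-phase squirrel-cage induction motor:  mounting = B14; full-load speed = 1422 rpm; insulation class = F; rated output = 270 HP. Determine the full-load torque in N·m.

1350 N·m

P_out = 270 × 746 = 201420 W
ω = 2π × 1422/60 = 148.9 rad/s
τ = P_out/ω = 201420/148.9 = 1350 N·m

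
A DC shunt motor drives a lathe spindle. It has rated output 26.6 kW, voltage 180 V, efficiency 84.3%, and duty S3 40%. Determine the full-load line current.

P_out = 26.6 kW = 26600 W
P_in = P_out / η = 26600 / 0.843 = 31554 W
I = P_in / V = 31554 / 180 = 175 A

175 A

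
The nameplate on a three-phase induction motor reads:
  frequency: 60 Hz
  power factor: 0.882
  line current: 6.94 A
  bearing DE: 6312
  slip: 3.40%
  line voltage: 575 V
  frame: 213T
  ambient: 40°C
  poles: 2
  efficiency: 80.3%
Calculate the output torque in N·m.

13.4 N·m

P_in = √3·V·I·cosφ = 1.732 × 575 × 6.94 × 0.882 = 6096 W
P_out = η·P_in = 0.803 × 6096 = 4895 W
n_s = 120×60/2 = 3600 rpm; n = 3600×(1−0.034) = 3478 rpm
ω = 2π×3478/60 = 364.2 rad/s
τ = P_out/ω = 4895/364.2 = 13.4 N·m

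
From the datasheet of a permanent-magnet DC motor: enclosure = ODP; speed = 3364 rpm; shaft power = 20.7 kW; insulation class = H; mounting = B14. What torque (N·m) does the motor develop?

ω = 2π × 3364/60 = 352.3 rad/s
τ = P/ω = 20700/352.3 = 58.8 N·m

58.8 N·m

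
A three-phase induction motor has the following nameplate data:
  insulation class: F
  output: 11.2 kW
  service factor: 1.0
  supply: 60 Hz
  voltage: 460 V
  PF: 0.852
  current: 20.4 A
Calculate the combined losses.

2650 W

P_in = √3·V·I·cosφ = 1.732×460×20.4×0.852 = 13848 W
P_out = 11200 W
Losses = P_in − P_out = 13848 − 11200 = 2648 W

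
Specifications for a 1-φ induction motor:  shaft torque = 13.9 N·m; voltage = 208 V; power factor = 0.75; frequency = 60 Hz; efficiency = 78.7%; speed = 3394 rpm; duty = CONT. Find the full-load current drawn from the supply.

40.2 A

ω = 2π×3394/60 = 355.4 rad/s; P_out = τω = 13.9 × 355.4 = 4940 W
P_in = P_out / η = 4940 / 0.787 = 6277 W
I = P_in / (V·cosφ) = 6277 / (208 × 0.75) = 40.2 A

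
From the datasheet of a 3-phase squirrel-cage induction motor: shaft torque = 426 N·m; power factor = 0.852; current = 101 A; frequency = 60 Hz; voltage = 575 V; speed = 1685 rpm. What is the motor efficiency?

ω = 2π × 1685/60 = 176.5 rad/s; P_out = τω = 426 × 176.5 = 75189 W
P_in = √3·V_L·I_L·cosφ = 1.732 × 575 × 101 × 0.852 = 85699 W
η = P_out / P_in = 75189 / 85699 = 0.877 = 87.7%

87.7 %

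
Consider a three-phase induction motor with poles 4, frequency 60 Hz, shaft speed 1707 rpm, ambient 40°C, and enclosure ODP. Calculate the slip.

5.17 %

n_s = 120f/p = 120×60/4 = 1800 rpm
s = (n_s − n)/n_s = (1800 − 1707)/1800 = 0.0517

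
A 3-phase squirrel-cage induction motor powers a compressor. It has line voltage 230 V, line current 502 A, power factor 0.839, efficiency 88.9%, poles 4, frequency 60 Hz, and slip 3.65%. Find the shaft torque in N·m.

821 N·m

P_in = √3·V·I·cosφ = 1.732 × 230 × 502 × 0.839 = 167780 W
P_out = η·P_in = 0.889 × 167780 = 149156 W
n_s = 120×60/4 = 1800 rpm; n = 1800×(1−0.0365) = 1734 rpm
ω = 2π×1734/60 = 181.6 rad/s
τ = P_out/ω = 149156/181.6 = 821 N·m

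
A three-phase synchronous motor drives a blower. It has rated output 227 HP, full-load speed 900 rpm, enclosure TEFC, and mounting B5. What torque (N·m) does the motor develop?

1800 N·m

P_out = 227 × 746 = 169342 W
ω = 2π × 900/60 = 94.25 rad/s
τ = P_out/ω = 169342/94.25 = 1800 N·m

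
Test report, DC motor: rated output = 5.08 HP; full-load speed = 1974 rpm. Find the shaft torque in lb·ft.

13.5 lb·ft

P_out = 5.08 × 746 = 3790 W
ω = 2π × 1974/60 = 206.7 rad/s
τ = P_out/ω = 3790/206.7 = 18.34 N·m
In lb·ft: 18.34/1.356 = 13.5 lb·ft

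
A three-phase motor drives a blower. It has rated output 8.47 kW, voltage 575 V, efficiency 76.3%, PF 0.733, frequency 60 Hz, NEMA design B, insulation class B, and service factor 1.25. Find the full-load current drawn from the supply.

P_out = 8.47 kW = 8470 W
P_in = P_out / η = 8470 / 0.763 = 11101 W
I_L = P_in / (√3·V_L·cosφ) = 11101 / (1.732 × 575 × 0.733) = 15.2 A

15.2 A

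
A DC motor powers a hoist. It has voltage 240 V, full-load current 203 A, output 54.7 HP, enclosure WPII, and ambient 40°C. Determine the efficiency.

P_out = 54.7 × 746 = 40806 W
P_in = V·I = 240 × 203 = 48720 W
η = P_out / P_in = 40806 / 48720 = 0.838 = 83.8%

83.8 %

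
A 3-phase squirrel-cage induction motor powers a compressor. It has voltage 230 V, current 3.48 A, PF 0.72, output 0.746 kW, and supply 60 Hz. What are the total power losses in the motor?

252 W

P_in = √3·V·I·cosφ = 1.732×230×3.48×0.72 = 998 W
P_out = 746 W
Losses = P_in − P_out = 998 − 746 = 252 W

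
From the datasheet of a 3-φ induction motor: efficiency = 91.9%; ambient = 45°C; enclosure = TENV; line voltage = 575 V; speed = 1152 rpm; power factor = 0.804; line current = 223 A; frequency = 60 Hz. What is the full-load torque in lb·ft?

P_in = √3·V·I·cosφ = 1.732 × 575 × 223 × 0.804 = 178557 W
P_out = η·P_in = 0.919 × 178557 = 164094 W
n = 1152 rpm
ω = 2π×1152/60 = 120.6 rad/s
τ = P_out/ω = 164094/120.6 = 1361 N·m
In lb·ft: 1361/1.356 = 1000 lb·ft

1000 lb·ft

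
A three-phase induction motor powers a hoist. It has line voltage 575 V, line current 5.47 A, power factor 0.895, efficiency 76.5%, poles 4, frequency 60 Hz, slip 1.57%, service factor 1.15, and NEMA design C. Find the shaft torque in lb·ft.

P_in = √3·V·I·cosφ = 1.732 × 575 × 5.47 × 0.895 = 4876 W
P_out = η·P_in = 0.765 × 4876 = 3730 W
n_s = 120×60/4 = 1800 rpm; n = 1800×(1−0.0157) = 1772 rpm
ω = 2π×1772/60 = 185.6 rad/s
τ = P_out/ω = 3730/185.6 = 20.1 N·m
In lb·ft: 20.1/1.356 = 14.8 lb·ft

14.8 lb·ft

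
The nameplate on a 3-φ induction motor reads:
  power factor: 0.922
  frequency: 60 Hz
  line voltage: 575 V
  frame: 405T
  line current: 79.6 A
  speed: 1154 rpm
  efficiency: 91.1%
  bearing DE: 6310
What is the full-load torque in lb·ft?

406 lb·ft

P_in = √3·V·I·cosφ = 1.732 × 575 × 79.6 × 0.922 = 73090 W
P_out = η·P_in = 0.911 × 73090 = 66585 W
n = 1154 rpm
ω = 2π×1154/60 = 120.8 rad/s
τ = P_out/ω = 66585/120.8 = 551.2 N·m
In lb·ft: 551.2/1.356 = 406 lb·ft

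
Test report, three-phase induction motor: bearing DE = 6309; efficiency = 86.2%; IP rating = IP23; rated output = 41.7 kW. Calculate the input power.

48.4 kW

P_out = 41700 W
P_in = P_out/η = 41700/0.862 = 48376 W = 48.4 kW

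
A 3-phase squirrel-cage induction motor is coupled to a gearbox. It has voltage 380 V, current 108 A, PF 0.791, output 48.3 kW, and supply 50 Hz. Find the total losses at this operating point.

7930 W

P_in = √3·V·I·cosφ = 1.732×380×108×0.791 = 56225 W
P_out = 48300 W
Losses = P_in − P_out = 56225 − 48300 = 7925 W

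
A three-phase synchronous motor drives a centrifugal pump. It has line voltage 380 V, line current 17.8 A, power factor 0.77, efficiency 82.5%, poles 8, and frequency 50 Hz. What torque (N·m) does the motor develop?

94.8 N·m

P_in = √3·V·I·cosφ = 1.732 × 380 × 17.8 × 0.77 = 9021 W
P_out = η·P_in = 0.825 × 9021 = 7442 W
n = n_s = 120×50/8 = 750 rpm (synchronous)
ω = 2π×750/60 = 78.54 rad/s
τ = P_out/ω = 7442/78.54 = 94.8 N·m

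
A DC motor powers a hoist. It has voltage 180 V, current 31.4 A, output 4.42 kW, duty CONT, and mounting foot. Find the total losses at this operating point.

P_in = V·I = 180×31.4 = 5652 W
P_out = 4420 W
Losses = P_in − P_out = 5652 − 4420 = 1232 W

1.23 kW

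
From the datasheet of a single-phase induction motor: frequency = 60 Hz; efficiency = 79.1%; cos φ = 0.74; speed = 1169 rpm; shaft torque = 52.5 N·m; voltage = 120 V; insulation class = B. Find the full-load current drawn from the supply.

ω = 2π×1169/60 = 122.4 rad/s; P_out = τω = 52.5 × 122.4 = 6426 W
P_in = P_out / η = 6426 / 0.791 = 8124 W
I = P_in / (V·cosφ) = 8124 / (120 × 0.74) = 91.5 A

91.5 A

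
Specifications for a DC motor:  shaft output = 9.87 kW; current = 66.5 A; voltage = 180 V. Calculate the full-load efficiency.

82.5 %

P_out = 9.87 kW = 9870 W
P_in = V·I = 180 × 66.5 = 11970 W
η = P_out / P_in = 9870 / 11970 = 0.825 = 82.5%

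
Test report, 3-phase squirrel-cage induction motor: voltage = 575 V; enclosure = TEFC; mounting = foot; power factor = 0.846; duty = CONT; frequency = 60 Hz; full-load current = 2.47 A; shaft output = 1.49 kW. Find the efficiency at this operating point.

71.6 %

P_out = 1.49 kW = 1490 W
P_in = √3·V_L·I_L·cosφ = 1.732 × 575 × 2.47 × 0.846 = 2081 W
η = P_out / P_in = 1490 / 2081 = 0.716 = 71.6%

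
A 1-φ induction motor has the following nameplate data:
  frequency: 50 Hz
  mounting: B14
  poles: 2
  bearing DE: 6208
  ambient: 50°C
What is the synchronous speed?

3000 rpm

n_s = 120f/p = 120×50/2 = 3000 rpm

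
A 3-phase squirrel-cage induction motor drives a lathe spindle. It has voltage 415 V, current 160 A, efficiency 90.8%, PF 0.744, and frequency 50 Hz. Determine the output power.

P_in = √3·V·I·cosφ = 1.732 × 415 × 160 × 0.744 = 85564 W
P_out = η·P_in = 0.908 × 85564 = 77692 W

77.7 kW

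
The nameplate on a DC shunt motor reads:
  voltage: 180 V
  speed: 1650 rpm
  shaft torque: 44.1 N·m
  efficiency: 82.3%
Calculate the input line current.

ω = 2π×1650/60 = 172.8 rad/s; P_out = τω = 44.1 × 172.8 = 7620 W
P_in = P_out / η = 7620 / 0.823 = 9259 W
I = P_in / V = 9259 / 180 = 51.4 A

51.4 A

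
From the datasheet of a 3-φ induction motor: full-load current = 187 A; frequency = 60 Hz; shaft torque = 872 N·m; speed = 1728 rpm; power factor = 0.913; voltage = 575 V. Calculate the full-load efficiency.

ω = 2π × 1728/60 = 181 rad/s; P_out = τω = 872 × 181 = 157832 W
P_in = √3·V_L·I_L·cosφ = 1.732 × 575 × 187 × 0.913 = 170031 W
η = P_out / P_in = 157832 / 170031 = 0.928 = 92.8%

92.8 %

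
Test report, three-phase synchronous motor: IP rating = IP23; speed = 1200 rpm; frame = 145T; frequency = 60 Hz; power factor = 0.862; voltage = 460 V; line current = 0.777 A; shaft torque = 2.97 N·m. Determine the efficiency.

69.9 %

ω = 2π × 1200/60 = 125.7 rad/s; P_out = τω = 2.97 × 125.7 = 373 W
P_in = √3·V_L·I_L·cosφ = 1.732 × 460 × 0.777 × 0.862 = 534 W
η = P_out / P_in = 373 / 534 = 0.699 = 69.9%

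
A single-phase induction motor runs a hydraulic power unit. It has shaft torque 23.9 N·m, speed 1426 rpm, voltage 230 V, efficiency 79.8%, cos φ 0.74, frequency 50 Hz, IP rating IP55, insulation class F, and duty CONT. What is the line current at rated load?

26.3 A

ω = 2π×1426/60 = 149.3 rad/s; P_out = τω = 23.9 × 149.3 = 3568 W
P_in = P_out / η = 3568 / 0.798 = 4471 W
I = P_in / (V·cosφ) = 4471 / (230 × 0.74) = 26.3 A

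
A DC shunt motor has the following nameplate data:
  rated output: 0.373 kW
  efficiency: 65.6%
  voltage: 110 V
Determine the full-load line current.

5.17 A

P_out = 0.373 kW = 373 W
P_in = P_out / η = 373 / 0.656 = 569 W
I = P_in / V = 569 / 110 = 5.17 A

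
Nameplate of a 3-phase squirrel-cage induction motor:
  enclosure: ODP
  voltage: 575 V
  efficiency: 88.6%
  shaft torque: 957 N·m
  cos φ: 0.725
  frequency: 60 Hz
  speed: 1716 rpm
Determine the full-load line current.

ω = 2π×1716/60 = 179.7 rad/s; P_out = τω = 957 × 179.7 = 171973 W
P_in = P_out / η = 171973 / 0.886 = 194100 W
I_L = P_in / (√3·V_L·cosφ) = 194100 / (1.732 × 575 × 0.725) = 269 A

269 A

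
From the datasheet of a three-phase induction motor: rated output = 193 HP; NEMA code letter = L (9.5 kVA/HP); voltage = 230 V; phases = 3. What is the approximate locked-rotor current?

S_LR = 9.5 × 193 = 1833.5 kVA
I_LR = S_LR/(√3·V_L) = 1833500/(1.732×230) = 4600 A

4600 A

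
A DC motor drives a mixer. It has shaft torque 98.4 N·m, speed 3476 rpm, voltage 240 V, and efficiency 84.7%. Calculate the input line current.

ω = 2π×3476/60 = 364 rad/s; P_out = τω = 98.4 × 364 = 35818 W
P_in = P_out / η = 35818 / 0.847 = 42288 W
I = P_in / V = 42288 / 240 = 176 A

176 A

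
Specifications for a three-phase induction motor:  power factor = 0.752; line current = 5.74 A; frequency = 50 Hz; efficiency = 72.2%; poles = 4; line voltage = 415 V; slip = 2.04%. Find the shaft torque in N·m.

14.6 N·m

P_in = √3·V·I·cosφ = 1.732 × 415 × 5.74 × 0.752 = 3103 W
P_out = η·P_in = 0.722 × 3103 = 2240 W
n_s = 120×50/4 = 1500 rpm; n = 1500×(1−0.0204) = 1469 rpm
ω = 2π×1469/60 = 153.8 rad/s
τ = P_out/ω = 2240/153.8 = 14.6 N·m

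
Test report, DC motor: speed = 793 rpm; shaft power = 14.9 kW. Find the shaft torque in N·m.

ω = 2π × 793/60 = 83.04 rad/s
τ = P/ω = 14900/83.04 = 179 N·m

179 N·m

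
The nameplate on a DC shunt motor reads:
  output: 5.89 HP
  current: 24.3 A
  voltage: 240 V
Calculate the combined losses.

1.44 kW

P_in = V·I = 240×24.3 = 5832 W
P_out = 5.89×746 = 4394 W
Losses = P_in − P_out = 5832 − 4394 = 1438 W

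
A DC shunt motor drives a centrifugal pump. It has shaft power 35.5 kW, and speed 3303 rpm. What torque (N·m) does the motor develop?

ω = 2π × 3303/60 = 345.9 rad/s
τ = P/ω = 35500/345.9 = 103 N·m

103 N·m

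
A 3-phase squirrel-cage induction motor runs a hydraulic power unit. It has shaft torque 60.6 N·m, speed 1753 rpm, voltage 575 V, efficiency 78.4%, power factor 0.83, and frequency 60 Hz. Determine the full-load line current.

ω = 2π×1753/60 = 183.6 rad/s; P_out = τω = 60.6 × 183.6 = 11126 W
P_in = P_out / η = 11126 / 0.784 = 14191 W
I_L = P_in / (√3·V_L·cosφ) = 14191 / (1.732 × 575 × 0.83) = 17.2 A

17.2 A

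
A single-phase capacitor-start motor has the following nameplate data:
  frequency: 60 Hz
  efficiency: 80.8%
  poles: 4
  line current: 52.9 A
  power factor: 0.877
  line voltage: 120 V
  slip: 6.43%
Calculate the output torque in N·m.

25.5 N·m

P_in = V·I·cosφ = 120 × 52.9 × 0.877 = 5567 W
P_out = η·P_in = 0.808 × 5567 = 4498 W
n_s = 120×60/4 = 1800 rpm; n = 1800×(1−0.0643) = 1684 rpm
ω = 2π×1684/60 = 176.3 rad/s
τ = P_out/ω = 4498/176.3 = 25.5 N·m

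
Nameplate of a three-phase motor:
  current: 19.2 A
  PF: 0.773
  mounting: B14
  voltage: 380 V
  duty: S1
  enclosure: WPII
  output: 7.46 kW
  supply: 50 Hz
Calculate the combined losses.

P_in = √3·V·I·cosφ = 1.732×380×19.2×0.773 = 9768 W
P_out = 7460 W
Losses = P_in − P_out = 9768 − 7460 = 2308 W

2.31 kW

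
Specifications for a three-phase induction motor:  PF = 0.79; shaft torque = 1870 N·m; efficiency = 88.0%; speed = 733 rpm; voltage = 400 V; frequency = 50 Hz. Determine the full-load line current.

298 A

ω = 2π×733/60 = 76.76 rad/s; P_out = τω = 1870 × 76.76 = 143541 W
P_in = P_out / η = 143541 / 0.880 = 163115 W
I_L = P_in / (√3·V_L·cosφ) = 163115 / (1.732 × 400 × 0.79) = 298 A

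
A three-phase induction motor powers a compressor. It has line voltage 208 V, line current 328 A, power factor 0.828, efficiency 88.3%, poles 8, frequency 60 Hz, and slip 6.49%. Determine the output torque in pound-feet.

P_in = √3·V·I·cosφ = 1.732 × 208 × 328 × 0.828 = 97840 W
P_out = η·P_in = 0.883 × 97840 = 86393 W
n_s = 120×60/8 = 900 rpm; n = 900×(1−0.0649) = 842 rpm
ω = 2π×842/60 = 88.17 rad/s
τ = P_out/ω = 86393/88.17 = 979.8 N·m
In lb·ft: 979.8/1.356 = 723 lb·ft

723 lb·ft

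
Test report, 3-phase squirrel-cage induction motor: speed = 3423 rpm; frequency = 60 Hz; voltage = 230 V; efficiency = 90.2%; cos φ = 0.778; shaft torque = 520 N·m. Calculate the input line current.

ω = 2π×3423/60 = 358.5 rad/s; P_out = τω = 520 × 358.5 = 186420 W
P_in = P_out / η = 186420 / 0.902 = 206674 W
I_L = P_in / (√3·V_L·cosφ) = 206674 / (1.732 × 230 × 0.778) = 667 A

667 A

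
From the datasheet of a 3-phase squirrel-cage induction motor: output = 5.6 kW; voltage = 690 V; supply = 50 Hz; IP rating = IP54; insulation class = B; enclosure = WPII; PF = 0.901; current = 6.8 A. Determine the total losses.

P_in = √3·V·I·cosφ = 1.732×690×6.8×0.901 = 7322 W
P_out = 5600 W
Losses = P_in − P_out = 7322 − 5600 = 1722 W

1720 W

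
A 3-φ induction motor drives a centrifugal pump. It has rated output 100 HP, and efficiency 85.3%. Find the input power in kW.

P_out = 100 × 746 = 74600 W
P_in = P_out/η = 74600/0.853 = 87456 W = 87.5 kW

87.5 kW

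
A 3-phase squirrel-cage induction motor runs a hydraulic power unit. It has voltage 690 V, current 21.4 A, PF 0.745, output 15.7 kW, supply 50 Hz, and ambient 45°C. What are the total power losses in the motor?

3350 W

P_in = √3·V·I·cosφ = 1.732×690×21.4×0.745 = 19053 W
P_out = 15700 W
Losses = P_in − P_out = 19053 − 15700 = 3353 W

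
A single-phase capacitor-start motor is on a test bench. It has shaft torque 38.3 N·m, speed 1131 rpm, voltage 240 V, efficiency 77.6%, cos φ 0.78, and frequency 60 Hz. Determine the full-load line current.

ω = 2π×1131/60 = 118.4 rad/s; P_out = τω = 38.3 × 118.4 = 4535 W
P_in = P_out / η = 4535 / 0.776 = 5844 W
I = P_in / (V·cosφ) = 5844 / (240 × 0.78) = 31.2 A

31.2 A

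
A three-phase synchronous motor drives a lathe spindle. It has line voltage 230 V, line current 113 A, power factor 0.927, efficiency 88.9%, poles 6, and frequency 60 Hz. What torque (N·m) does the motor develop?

P_in = √3·V·I·cosφ = 1.732 × 230 × 113 × 0.927 = 41729 W
P_out = η·P_in = 0.889 × 41729 = 37097 W
n = n_s = 120×60/6 = 1200 rpm (synchronous)
ω = 2π×1200/60 = 125.7 rad/s
τ = P_out/ω = 37097/125.7 = 295 N·m

295 N·m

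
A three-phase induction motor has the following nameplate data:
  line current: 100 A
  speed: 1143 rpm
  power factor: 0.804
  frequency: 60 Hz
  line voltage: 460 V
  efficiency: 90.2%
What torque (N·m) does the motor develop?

483 N·m

P_in = √3·V·I·cosφ = 1.732 × 460 × 100 × 0.804 = 64056 W
P_out = η·P_in = 0.902 × 64056 = 57779 W
n = 1143 rpm
ω = 2π×1143/60 = 119.7 rad/s
τ = P_out/ω = 57779/119.7 = 483 N·m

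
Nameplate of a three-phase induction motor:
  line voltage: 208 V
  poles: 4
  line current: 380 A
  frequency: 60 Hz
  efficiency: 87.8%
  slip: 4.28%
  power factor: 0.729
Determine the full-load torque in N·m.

P_in = √3·V·I·cosφ = 1.732 × 208 × 380 × 0.729 = 99798 W
P_out = η·P_in = 0.878 × 99798 = 87623 W
n_s = 120×60/4 = 1800 rpm; n = 1800×(1−0.0428) = 1723 rpm
ω = 2π×1723/60 = 180.4 rad/s
τ = P_out/ω = 87623/180.4 = 486 N·m

486 N·m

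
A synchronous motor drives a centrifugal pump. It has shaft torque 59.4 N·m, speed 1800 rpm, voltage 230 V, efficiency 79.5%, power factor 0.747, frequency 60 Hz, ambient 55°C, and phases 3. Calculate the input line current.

ω = 2π×1800/60 = 188.5 rad/s; P_out = τω = 59.4 × 188.5 = 11197 W
P_in = P_out / η = 11197 / 0.795 = 14084 W
I_L = P_in / (√3·V_L·cosφ) = 14084 / (1.732 × 230 × 0.747) = 47.3 A

47.3 A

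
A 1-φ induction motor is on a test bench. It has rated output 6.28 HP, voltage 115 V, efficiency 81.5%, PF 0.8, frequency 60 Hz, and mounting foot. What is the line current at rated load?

62.5 A

P_out = 6.28 × 746 = 4685 W
P_in = P_out / η = 4685 / 0.815 = 5748 W
I = P_in / (V·cosφ) = 5748 / (115 × 0.8) = 62.5 A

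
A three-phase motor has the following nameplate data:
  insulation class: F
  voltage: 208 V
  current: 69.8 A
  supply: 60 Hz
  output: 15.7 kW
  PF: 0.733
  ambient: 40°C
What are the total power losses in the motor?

2730 W

P_in = √3·V·I·cosφ = 1.732×208×69.8×0.733 = 18432 W
P_out = 15700 W
Losses = P_in − P_out = 18432 − 15700 = 2732 W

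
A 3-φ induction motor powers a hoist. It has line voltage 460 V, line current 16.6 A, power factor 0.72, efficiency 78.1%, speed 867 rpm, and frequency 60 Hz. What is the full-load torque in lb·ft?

60.4 lb·ft

P_in = √3·V·I·cosφ = 1.732 × 460 × 16.6 × 0.72 = 9522 W
P_out = η·P_in = 0.781 × 9522 = 7437 W
n = 867 rpm
ω = 2π×867/60 = 90.79 rad/s
τ = P_out/ω = 7437/90.79 = 81.91 N·m
In lb·ft: 81.91/1.356 = 60.4 lb·ft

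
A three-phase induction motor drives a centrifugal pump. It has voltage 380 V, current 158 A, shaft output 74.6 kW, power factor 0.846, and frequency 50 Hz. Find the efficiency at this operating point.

P_out = 74.6 kW = 74600 W
P_in = √3·V_L·I_L·cosφ = 1.732 × 380 × 158 × 0.846 = 87975 W
η = P_out / P_in = 74600 / 87975 = 0.848 = 84.8%

84.8 %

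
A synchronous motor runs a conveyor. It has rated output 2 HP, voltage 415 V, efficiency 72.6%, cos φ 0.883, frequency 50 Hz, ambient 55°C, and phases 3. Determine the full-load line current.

P_out = 2 × 746 = 1492 W
P_in = P_out / η = 1492 / 0.726 = 2055 W
I_L = P_in / (√3·V_L·cosφ) = 2055 / (1.732 × 415 × 0.883) = 3.24 A

3.24 A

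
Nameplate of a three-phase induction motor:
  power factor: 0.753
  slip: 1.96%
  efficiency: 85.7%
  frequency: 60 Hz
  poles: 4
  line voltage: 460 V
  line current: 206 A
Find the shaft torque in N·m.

573 N·m

P_in = √3·V·I·cosφ = 1.732 × 460 × 206 × 0.753 = 123586 W
P_out = η·P_in = 0.857 × 123586 = 105913 W
n_s = 120×60/4 = 1800 rpm; n = 1800×(1−0.0196) = 1765 rpm
ω = 2π×1765/60 = 184.8 rad/s
τ = P_out/ω = 105913/184.8 = 573 N·m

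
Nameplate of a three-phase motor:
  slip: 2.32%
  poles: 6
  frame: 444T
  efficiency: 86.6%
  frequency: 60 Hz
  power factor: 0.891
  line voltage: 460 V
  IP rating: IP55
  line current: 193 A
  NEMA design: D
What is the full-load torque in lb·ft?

713 lb·ft

P_in = √3·V·I·cosφ = 1.732 × 460 × 193 × 0.891 = 137006 W
P_out = η·P_in = 0.866 × 137006 = 118647 W
n_s = 120×60/6 = 1200 rpm; n = 1200×(1−0.0232) = 1172 rpm
ω = 2π×1172/60 = 122.7 rad/s
τ = P_out/ω = 118647/122.7 = 967 N·m
In lb·ft: 967/1.356 = 713 lb·ft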